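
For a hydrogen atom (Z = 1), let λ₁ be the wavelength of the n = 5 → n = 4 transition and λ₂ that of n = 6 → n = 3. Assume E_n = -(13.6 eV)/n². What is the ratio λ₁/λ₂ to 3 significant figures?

λ ∝ 1/ΔE ∝ 1/(1/n_f² − 1/n_i²), and the Z² and hc factors cancel in the ratio.
λ₁/λ₂ = (1/3² − 1/6²)/(1/4² − 1/5²) = 0.08333/0.02250 = 3.70.

3.70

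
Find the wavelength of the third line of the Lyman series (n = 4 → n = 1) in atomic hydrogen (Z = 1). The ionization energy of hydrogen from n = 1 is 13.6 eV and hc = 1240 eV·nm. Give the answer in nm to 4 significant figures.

97.25 nm

The Lyman series terminates on n_f = 1; the third line has n_i = 1+3 = 4.
ΔE = 13.60 × (1/1² − 1/4²) = 12.75 eV.
λ = 1240 / 12.75 = 97.25 nm.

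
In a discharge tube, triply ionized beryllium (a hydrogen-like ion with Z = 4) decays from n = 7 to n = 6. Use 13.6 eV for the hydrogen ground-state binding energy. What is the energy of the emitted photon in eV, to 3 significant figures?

1.60 eV

The Bohr energies scale as Z², so for Z = 4: E_n = −217.6/n² eV.
E_7 = −217.6/49 = −4.441 eV and E_6 = −217.6/36 = −6.044 eV.
The photon energy is |E_7 − E_6| = 1.60 eV.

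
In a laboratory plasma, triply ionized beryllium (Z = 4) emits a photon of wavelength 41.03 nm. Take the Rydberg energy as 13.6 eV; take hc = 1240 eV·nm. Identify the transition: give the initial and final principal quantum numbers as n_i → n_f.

The photon energy is ΔE = hc/λ = 1240 / 41.03 = 30.22 eV.
With Z = 4, ΔE = 217.6 × (1/n_f² − 1/n_i²), so 1/n_f² − 1/n_i² = 0.1389.
Trying n_f = 2 gives 1/n_i² = 0.1111, i.e. n_i ≈ 3; this pair matches.

n_i = 3, n_f = 2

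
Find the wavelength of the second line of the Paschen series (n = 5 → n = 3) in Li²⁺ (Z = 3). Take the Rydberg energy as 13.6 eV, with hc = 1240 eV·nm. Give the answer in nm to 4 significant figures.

142.5 nm

The Paschen series terminates on n_f = 3; the second line has n_i = 3+2 = 5.
ΔE = 122.4 × (1/3² − 1/5²) = 8.704 eV.
λ = 1240 / 8.704 = 142.5 nm.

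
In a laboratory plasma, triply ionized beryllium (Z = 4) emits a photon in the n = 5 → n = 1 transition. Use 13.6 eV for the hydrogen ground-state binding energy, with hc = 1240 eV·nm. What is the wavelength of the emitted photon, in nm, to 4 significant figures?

5.936 nm

For Z = 4 the level energies scale as Z², so the effective Rydberg energy is 13.6 × 16 = 217.6 eV.
ΔE = 217.6 × (1/1² − 1/5²) = 217.6 × 0.9600 = 208.9 eV.
λ = hc/ΔE = 1240 / 208.9 = 5.936 nm.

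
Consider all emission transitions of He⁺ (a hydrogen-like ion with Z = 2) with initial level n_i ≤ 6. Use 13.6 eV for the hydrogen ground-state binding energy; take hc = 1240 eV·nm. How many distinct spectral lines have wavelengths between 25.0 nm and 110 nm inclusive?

4

Enumerate all n_i → n_f pairs with 1 ≤ n_f < n_i ≤ 6 and compute λ = 1240 / [13.6·4·(1/n_f² − 1/n_i²)].
Lines falling in [25.0, 110] nm: 3→1 (25.64 nm), 2→1 (30.39 nm), 6→2 (102.6 nm), 5→2 (108.5 nm).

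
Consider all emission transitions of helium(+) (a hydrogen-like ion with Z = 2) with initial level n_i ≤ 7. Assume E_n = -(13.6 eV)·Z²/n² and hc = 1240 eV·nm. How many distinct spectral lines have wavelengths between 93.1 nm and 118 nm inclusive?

Enumerate all n_i → n_f pairs with 1 ≤ n_f < n_i ≤ 7 and compute λ = 1240 / [13.6·4·(1/n_f² − 1/n_i²)].
Lines falling in [93.1, 118] nm: 7→2 (99.28 nm), 6→2 (102.6 nm), 5→2 (108.5 nm).

3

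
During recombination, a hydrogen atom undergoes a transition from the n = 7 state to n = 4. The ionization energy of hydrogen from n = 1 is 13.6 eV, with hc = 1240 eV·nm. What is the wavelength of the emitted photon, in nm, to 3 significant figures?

2170 nm

ΔE = 13.60 × (1/4² − 1/7²) = 13.60 × 0.04209 = 0.5724 eV.
λ = hc/ΔE = 1240 / 0.5724 = 2170 nm.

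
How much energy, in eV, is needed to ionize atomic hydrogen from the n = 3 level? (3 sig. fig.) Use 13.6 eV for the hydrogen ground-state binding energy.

1.51 eV

E_3 = −13.60/9 = −1.51 eV, so ionization (to E = 0) requires 1.51 eV.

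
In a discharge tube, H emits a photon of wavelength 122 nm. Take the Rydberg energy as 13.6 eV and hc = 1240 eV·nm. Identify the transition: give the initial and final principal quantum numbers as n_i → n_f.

The photon energy is ΔE = hc/λ = 1240 / 122 = 10.16 eV.
With Z = 1, ΔE = 13.60 × (1/n_f² − 1/n_i²), so 1/n_f² − 1/n_i² = 0.7473.
Trying n_f = 1 gives 1/n_i² = 0.2527, i.e. n_i ≈ 2; this pair matches.

n_i = 2, n_f = 1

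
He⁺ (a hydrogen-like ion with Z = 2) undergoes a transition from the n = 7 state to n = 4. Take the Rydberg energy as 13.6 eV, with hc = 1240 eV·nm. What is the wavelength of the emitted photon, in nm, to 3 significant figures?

542 nm

For Z = 2 the level energies scale as Z², so the effective Rydberg energy is 13.6 × 4 = 54.40 eV.
ΔE = 54.40 × (1/4² − 1/7²) = 54.40 × 0.04209 = 2.290 eV.
λ = hc/ΔE = 1240 / 2.290 = 542 nm.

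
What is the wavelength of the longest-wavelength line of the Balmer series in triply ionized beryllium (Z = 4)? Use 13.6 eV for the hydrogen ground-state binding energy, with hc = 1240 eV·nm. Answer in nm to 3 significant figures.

The Balmer series terminates on n_f = 2; the first line has n_i = 2+1 = 3.
ΔE = 217.6 × (1/2² − 1/3²) = 30.22 eV.
λ = 1240 / 30.22 = 41.0 nm.

41.0 nm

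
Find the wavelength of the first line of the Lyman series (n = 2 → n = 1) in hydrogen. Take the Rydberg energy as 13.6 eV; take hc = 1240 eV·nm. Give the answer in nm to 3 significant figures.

122 nm

The Lyman series terminates on n_f = 1; the first line has n_i = 1+1 = 2.
ΔE = 13.60 × (1/1² − 1/2²) = 10.20 eV.
λ = 1240 / 10.20 = 122 nm.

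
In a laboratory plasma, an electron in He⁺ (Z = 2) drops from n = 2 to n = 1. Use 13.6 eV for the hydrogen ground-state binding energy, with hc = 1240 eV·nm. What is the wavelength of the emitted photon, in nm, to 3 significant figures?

For Z = 2 the level energies scale as Z², so the effective Rydberg energy is 13.6 × 4 = 54.40 eV.
ΔE = 54.40 × (1/1² − 1/2²) = 54.40 × 0.7500 = 40.80 eV.
λ = hc/ΔE = 1240 / 40.80 = 30.4 nm.

30.4 nm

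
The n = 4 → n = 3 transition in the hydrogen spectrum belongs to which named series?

The series is set by the lower level: n_f = 3 is the Paschen series.

Paschen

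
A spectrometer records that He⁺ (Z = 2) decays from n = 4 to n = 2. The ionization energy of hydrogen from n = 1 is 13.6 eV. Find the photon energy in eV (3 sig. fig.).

The Bohr energies scale as Z², so for Z = 2: E_n = −54.40/n² eV.
E_4 = −54.40/16 = −3.400 eV and E_2 = −54.40/4 = −13.60 eV.
The photon energy is |E_4 − E_2| = 10.2 eV.

10.2 eV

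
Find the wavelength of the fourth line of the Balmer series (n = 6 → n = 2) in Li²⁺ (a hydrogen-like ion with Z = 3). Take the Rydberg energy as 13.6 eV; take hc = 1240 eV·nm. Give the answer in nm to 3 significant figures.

The Balmer series terminates on n_f = 2; the fourth line has n_i = 2+4 = 6.
ΔE = 122.4 × (1/2² − 1/6²) = 27.20 eV.
λ = 1240 / 27.20 = 45.6 nm.

45.6 nm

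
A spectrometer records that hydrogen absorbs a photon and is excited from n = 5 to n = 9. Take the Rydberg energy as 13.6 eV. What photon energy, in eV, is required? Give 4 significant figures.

0.3761 eV

E_9 = −13.60/81 = −0.1679 eV and E_5 = −13.60/25 = −0.5440 eV.
The photon energy is |E_9 − E_5| = 0.3761 eV.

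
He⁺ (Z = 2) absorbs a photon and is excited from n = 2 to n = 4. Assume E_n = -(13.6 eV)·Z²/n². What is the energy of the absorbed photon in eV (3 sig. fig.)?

10.2 eV

The Bohr energies scale as Z², so for Z = 2: E_n = −54.40/n² eV.
E_4 = −54.40/16 = −3.400 eV and E_2 = −54.40/4 = −13.60 eV.
The photon energy is |E_4 − E_2| = 10.2 eV.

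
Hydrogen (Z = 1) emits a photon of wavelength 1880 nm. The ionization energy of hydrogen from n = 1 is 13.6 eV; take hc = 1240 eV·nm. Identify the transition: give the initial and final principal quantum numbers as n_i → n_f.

n_i = 4, n_f = 3

The photon energy is ΔE = hc/λ = 1240 / 1880 = 0.6596 eV.
With Z = 1, ΔE = 13.60 × (1/n_f² − 1/n_i²), so 1/n_f² − 1/n_i² = 0.04850.
Trying n_f = 3 gives 1/n_i² = 0.06261, i.e. n_i ≈ 4; this pair matches.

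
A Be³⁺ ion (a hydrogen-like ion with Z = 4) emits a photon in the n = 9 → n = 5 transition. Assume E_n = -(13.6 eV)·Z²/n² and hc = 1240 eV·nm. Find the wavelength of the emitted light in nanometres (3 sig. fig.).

For Z = 4 the level energies scale as Z², so the effective Rydberg energy is 13.6 × 16 = 217.6 eV.
ΔE = 217.6 × (1/5² − 1/9²) = 217.6 × 0.02765 = 6.018 eV.
λ = hc/ΔE = 1240 / 6.018 = 206 nm.

206 nm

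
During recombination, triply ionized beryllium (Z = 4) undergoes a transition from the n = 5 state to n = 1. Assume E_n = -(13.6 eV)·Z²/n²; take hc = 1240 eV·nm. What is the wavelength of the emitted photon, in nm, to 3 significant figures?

5.94 nm

For Z = 4 the level energies scale as Z², so the effective Rydberg energy is 13.6 × 16 = 217.6 eV.
ΔE = 217.6 × (1/1² − 1/5²) = 217.6 × 0.9600 = 208.9 eV.
λ = hc/ΔE = 1240 / 208.9 = 5.94 nm.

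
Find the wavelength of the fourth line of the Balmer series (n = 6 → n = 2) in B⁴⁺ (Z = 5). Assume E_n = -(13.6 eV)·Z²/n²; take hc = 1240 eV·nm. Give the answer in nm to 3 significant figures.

The Balmer series terminates on n_f = 2; the fourth line has n_i = 2+4 = 6.
ΔE = 340.0 × (1/2² − 1/6²) = 75.56 eV.
λ = 1240 / 75.56 = 16.4 nm.

16.4 nm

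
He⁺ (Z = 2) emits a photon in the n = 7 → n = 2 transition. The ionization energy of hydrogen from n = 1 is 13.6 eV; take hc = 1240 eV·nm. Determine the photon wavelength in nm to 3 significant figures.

99.3 nm

For Z = 2 the level energies scale as Z², so the effective Rydberg energy is 13.6 × 4 = 54.40 eV.
ΔE = 54.40 × (1/2² − 1/7²) = 54.40 × 0.2296 = 12.49 eV.
λ = hc/ΔE = 1240 / 12.49 = 99.3 nm.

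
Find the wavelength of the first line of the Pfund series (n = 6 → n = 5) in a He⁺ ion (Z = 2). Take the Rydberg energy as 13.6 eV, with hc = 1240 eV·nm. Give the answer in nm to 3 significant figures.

The Pfund series terminates on n_f = 5; the first line has n_i = 5+1 = 6.
ΔE = 54.40 × (1/5² − 1/6²) = 0.6649 eV.
λ = 1240 / 0.6649 = 1860 nm.

1860 nm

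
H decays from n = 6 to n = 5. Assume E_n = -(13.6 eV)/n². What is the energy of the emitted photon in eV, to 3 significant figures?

E_6 = −13.60/36 = −0.3778 eV and E_5 = −13.60/25 = −0.5440 eV.
The photon energy is |E_6 − E_5| = 0.166 eV.

0.166 eV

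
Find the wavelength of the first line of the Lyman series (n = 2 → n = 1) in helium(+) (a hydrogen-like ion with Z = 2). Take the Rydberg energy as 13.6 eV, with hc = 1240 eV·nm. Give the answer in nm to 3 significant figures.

30.4 nm

The Lyman series terminates on n_f = 1; the first line has n_i = 1+1 = 2.
ΔE = 54.40 × (1/1² − 1/2²) = 40.80 eV.
λ = 1240 / 40.80 = 30.4 nm.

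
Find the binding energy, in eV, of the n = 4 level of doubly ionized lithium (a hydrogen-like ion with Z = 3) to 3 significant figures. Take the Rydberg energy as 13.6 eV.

7.65 eV

E_n = −13.6 Z²/n² = −122.4/n² eV for Z = 3.
E_4 = −122.4/16 = −7.65 eV, so ionization (to E = 0) requires 7.65 eV.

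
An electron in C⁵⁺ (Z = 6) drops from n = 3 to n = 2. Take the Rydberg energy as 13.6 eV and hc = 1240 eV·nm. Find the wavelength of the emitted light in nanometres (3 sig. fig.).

For Z = 6 the level energies scale as Z², so the effective Rydberg energy is 13.6 × 36 = 489.6 eV.
ΔE = 489.6 × (1/2² − 1/3²) = 489.6 × 0.1389 = 68.00 eV.
λ = hc/ΔE = 1240 / 68.00 = 18.2 nm.

18.2 nm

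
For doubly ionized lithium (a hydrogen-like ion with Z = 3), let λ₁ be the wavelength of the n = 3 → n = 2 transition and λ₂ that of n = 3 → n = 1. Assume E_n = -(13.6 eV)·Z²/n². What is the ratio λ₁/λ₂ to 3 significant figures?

λ ∝ 1/ΔE ∝ 1/(1/n_f² − 1/n_i²), and the Z² and hc factors cancel in the ratio.
λ₁/λ₂ = (1/1² − 1/3²)/(1/2² − 1/3²) = 0.8889/0.1389 = 6.40.

6.40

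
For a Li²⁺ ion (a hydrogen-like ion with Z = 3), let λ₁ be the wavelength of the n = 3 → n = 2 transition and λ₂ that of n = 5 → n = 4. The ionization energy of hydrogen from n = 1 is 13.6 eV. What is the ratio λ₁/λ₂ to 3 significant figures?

0.162

λ ∝ 1/ΔE ∝ 1/(1/n_f² − 1/n_i²), and the Z² and hc factors cancel in the ratio.
λ₁/λ₂ = (1/4² − 1/5²)/(1/2² − 1/3²) = 0.02250/0.1389 = 0.162.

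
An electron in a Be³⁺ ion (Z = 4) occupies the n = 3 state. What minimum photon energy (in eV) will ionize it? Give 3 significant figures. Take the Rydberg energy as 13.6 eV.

24.2 eV

E_n = −13.6 Z²/n² = −217.6/n² eV for Z = 4.
E_3 = −217.6/9 = −24.2 eV, so ionization (to E = 0) requires 24.2 eV.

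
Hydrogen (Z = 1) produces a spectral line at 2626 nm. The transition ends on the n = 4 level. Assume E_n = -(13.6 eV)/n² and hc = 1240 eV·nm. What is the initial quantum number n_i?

n_i = 6

The photon energy is ΔE = hc/λ = 1240 / 2626 = 0.4722 eV.
With Z = 1, ΔE = 13.60 × (1/n_f² − 1/n_i²), so 1/n_f² − 1/n_i² = 0.03472.
With n_f = 4: 1/n_i² = 1/16 − 0.03472 = 0.02778, so n_i ≈ 6.00.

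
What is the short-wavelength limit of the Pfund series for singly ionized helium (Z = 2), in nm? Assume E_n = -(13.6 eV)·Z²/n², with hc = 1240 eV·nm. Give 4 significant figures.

The Pfund series has lower level n_f = 5; the series limit corresponds to n_i → ∞.
ΔE_max = 13.6 × 4 / 5² = 2.176 eV.
λ_min = 1240 / 2.176 = 569.9 nm.

569.9 nm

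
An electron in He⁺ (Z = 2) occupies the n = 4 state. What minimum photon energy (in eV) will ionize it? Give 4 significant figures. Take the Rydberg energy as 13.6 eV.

E_n = −13.6 Z²/n² = −54.40/n² eV for Z = 2.
E_4 = −54.40/16 = −3.400 eV, so ionization (to E = 0) requires 3.400 eV.

3.400 eV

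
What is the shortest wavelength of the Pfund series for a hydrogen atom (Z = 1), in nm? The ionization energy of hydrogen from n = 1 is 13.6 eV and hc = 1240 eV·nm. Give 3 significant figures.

2280 nm

The Pfund series has lower level n_f = 5; the series limit corresponds to n_i → ∞.
ΔE_max = 13.6 × 1 / 5² = 0.5440 eV.
λ_min = 1240 / 0.5440 = 2280 nm.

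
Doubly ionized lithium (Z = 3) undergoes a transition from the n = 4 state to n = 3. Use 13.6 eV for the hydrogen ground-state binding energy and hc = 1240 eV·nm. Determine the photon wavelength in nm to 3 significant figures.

208 nm

For Z = 3 the level energies scale as Z², so the effective Rydberg energy is 13.6 × 9 = 122.4 eV.
ΔE = 122.4 × (1/3² − 1/4²) = 122.4 × 0.04861 = 5.950 eV.
λ = hc/ΔE = 1240 / 5.950 = 208 nm.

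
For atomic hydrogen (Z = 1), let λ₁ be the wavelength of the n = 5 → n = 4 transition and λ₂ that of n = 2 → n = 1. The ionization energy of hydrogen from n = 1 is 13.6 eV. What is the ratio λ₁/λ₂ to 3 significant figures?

λ ∝ 1/ΔE ∝ 1/(1/n_f² − 1/n_i²), and the Z² and hc factors cancel in the ratio.
λ₁/λ₂ = (1/1² − 1/2²)/(1/4² − 1/5²) = 0.7500/0.02250 = 33.3.

33.3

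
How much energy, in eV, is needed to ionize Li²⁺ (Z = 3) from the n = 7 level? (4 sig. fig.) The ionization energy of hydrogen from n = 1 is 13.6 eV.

E_n = −13.6 Z²/n² = −122.4/n² eV for Z = 3.
E_7 = −122.4/49 = −2.498 eV, so ionization (to E = 0) requires 2.498 eV.

2.498 eV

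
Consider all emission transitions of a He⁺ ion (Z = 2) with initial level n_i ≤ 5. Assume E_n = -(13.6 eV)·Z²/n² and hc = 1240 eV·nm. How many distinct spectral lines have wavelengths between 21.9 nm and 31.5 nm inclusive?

Enumerate all n_i → n_f pairs with 1 ≤ n_f < n_i ≤ 5 and compute λ = 1240 / [13.6·4·(1/n_f² − 1/n_i²)].
Lines falling in [21.9, 31.5] nm: 5→1 (23.74 nm), 4→1 (24.31 nm), 3→1 (25.64 nm), 2→1 (30.39 nm).

4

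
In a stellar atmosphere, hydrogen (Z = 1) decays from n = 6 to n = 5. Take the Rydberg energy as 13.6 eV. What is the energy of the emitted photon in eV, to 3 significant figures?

0.166 eV

E_6 = −13.60/36 = −0.3778 eV and E_5 = −13.60/25 = −0.5440 eV.
The photon energy is |E_6 − E_5| = 0.166 eV.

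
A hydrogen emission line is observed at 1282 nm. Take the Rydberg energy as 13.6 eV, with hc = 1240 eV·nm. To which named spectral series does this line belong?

Paschen

ΔE = 1240/1282 = 0.9672 eV.
This matches 13.6 × (1/3² − 1/5²), so n_f = 3: the Paschen series.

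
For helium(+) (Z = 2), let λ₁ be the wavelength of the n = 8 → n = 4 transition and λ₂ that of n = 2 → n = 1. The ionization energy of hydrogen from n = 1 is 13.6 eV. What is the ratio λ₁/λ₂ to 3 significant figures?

16.0

λ ∝ 1/ΔE ∝ 1/(1/n_f² − 1/n_i²), and the Z² and hc factors cancel in the ratio.
λ₁/λ₂ = (1/1² − 1/2²)/(1/4² − 1/8²) = 0.7500/0.04688 = 16.0.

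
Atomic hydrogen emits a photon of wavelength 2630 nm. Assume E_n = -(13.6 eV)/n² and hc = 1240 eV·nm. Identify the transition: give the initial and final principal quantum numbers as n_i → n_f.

n_i = 6, n_f = 4

The photon energy is ΔE = hc/λ = 1240 / 2630 = 0.4715 eV.
With Z = 1, ΔE = 13.60 × (1/n_f² − 1/n_i²), so 1/n_f² − 1/n_i² = 0.03467.
Trying n_f = 4 gives 1/n_i² = 0.02783, i.e. n_i ≈ 6; this pair matches.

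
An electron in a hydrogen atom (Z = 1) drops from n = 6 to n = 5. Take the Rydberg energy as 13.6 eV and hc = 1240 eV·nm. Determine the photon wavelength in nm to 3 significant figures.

7460 nm

ΔE = 13.60 × (1/5² − 1/6²) = 13.60 × 0.01222 = 0.1662 eV.
λ = hc/ΔE = 1240 / 0.1662 = 7460 nm.
This line belongs to the Pfund series.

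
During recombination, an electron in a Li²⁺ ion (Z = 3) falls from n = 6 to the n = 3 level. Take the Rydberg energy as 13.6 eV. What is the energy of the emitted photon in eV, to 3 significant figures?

The Bohr energies scale as Z², so for Z = 3: E_n = −122.4/n² eV.
E_6 = −122.4/36 = −3.400 eV and E_3 = −122.4/9 = −13.60 eV.
The photon energy is |E_6 − E_3| = 10.2 eV.

10.2 eV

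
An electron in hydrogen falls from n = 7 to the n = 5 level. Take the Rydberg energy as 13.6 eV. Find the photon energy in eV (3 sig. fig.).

0.266 eV

E_7 = −13.60/49 = −0.2776 eV and E_5 = −13.60/25 = −0.5440 eV.
The photon energy is |E_7 − E_5| = 0.266 eV.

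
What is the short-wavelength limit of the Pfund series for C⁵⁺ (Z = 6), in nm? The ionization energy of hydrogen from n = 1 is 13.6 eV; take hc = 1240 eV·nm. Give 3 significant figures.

The Pfund series has lower level n_f = 5; the series limit corresponds to n_i → ∞.
ΔE_max = 13.6 × 36 / 5² = 19.58 eV.
λ_min = 1240 / 19.58 = 63.3 nm.

63.3 nm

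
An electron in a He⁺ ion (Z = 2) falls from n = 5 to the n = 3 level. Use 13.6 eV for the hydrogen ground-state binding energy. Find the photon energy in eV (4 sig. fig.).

The Bohr energies scale as Z², so for Z = 2: E_n = −54.40/n² eV.
E_5 = −54.40/25 = −2.176 eV and E_3 = −54.40/9 = −6.044 eV.
The photon energy is |E_5 − E_3| = 3.868 eV.

3.868 eV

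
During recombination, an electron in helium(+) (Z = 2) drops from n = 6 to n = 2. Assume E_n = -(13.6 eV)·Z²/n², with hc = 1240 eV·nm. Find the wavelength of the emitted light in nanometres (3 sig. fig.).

For Z = 2 the level energies scale as Z², so the effective Rydberg energy is 13.6 × 4 = 54.40 eV.
ΔE = 54.40 × (1/2² − 1/6²) = 54.40 × 0.2222 = 12.09 eV.
λ = hc/ΔE = 1240 / 12.09 = 103 nm.

103 nm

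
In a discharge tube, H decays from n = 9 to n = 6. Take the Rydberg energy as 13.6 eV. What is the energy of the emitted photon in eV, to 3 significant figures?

E_9 = −13.60/81 = −0.1679 eV and E_6 = −13.60/36 = −0.3778 eV.
The photon energy is |E_9 − E_6| = 0.210 eV.

0.210 eV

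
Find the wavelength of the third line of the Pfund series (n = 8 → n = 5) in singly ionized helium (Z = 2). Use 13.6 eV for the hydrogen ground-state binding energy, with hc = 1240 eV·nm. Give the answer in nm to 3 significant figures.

The Pfund series terminates on n_f = 5; the third line has n_i = 5+3 = 8.
ΔE = 54.40 × (1/5² − 1/8²) = 1.326 eV.
λ = 1240 / 1.326 = 935 nm.

935 nm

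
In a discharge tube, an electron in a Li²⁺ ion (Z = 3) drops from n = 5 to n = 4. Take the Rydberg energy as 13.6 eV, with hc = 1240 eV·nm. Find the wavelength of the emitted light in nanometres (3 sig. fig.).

For Z = 3 the level energies scale as Z², so the effective Rydberg energy is 13.6 × 9 = 122.4 eV.
ΔE = 122.4 × (1/4² − 1/5²) = 122.4 × 0.02250 = 2.754 eV.
λ = hc/ΔE = 1240 / 2.754 = 450 nm.

450 nm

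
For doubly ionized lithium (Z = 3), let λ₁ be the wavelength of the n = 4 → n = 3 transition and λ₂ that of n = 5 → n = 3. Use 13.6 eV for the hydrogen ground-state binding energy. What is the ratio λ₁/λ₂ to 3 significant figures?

λ ∝ 1/ΔE ∝ 1/(1/n_f² − 1/n_i²), and the Z² and hc factors cancel in the ratio.
λ₁/λ₂ = (1/3² − 1/5²)/(1/3² − 1/4²) = 0.07111/0.04861 = 1.46.

1.46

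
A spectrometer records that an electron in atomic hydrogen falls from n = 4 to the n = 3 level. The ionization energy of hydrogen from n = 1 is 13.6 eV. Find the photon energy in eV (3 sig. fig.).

0.661 eV

E_4 = −13.60/16 = −0.8500 eV and E_3 = −13.60/9 = −1.511 eV.
The photon energy is |E_4 − E_3| = 0.661 eV.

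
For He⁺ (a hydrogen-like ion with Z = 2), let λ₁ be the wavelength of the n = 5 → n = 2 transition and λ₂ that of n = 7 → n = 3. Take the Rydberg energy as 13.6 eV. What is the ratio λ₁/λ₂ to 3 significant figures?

λ ∝ 1/ΔE ∝ 1/(1/n_f² − 1/n_i²), and the Z² and hc factors cancel in the ratio.
λ₁/λ₂ = (1/3² − 1/7²)/(1/2² − 1/5²) = 0.09070/0.2100 = 0.432.

0.432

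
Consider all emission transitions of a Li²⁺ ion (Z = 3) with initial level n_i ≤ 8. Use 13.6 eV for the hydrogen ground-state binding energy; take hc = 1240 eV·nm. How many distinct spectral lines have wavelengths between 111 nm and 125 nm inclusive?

2

Enumerate all n_i → n_f pairs with 1 ≤ n_f < n_i ≤ 8 and compute λ = 1240 / [13.6·9·(1/n_f² − 1/n_i²)].
Lines falling in [111, 125] nm: 7→3 (111.7 nm), 6→3 (121.6 nm).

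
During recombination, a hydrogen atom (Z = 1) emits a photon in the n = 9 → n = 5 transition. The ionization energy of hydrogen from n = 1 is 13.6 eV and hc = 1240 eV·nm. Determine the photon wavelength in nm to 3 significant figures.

ΔE = 13.60 × (1/5² − 1/9²) = 13.60 × 0.02765 = 0.3761 eV.
λ = hc/ΔE = 1240 / 0.3761 = 3300 nm.
This line belongs to the Pfund series.

3300 nm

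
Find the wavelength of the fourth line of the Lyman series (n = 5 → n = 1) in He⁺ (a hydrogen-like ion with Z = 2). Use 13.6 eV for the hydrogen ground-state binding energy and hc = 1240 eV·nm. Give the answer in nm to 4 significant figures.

23.74 nm

The Lyman series terminates on n_f = 1; the fourth line has n_i = 1+4 = 5.
ΔE = 54.40 × (1/1² − 1/5²) = 52.22 eV.
λ = 1240 / 52.22 = 23.74 nm.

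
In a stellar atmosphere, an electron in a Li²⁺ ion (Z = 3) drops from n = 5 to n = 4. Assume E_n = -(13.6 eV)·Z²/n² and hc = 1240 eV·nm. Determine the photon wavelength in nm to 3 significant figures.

For Z = 3 the level energies scale as Z², so the effective Rydberg energy is 13.6 × 9 = 122.4 eV.
ΔE = 122.4 × (1/4² − 1/5²) = 122.4 × 0.02250 = 2.754 eV.
λ = hc/ΔE = 1240 / 2.754 = 450 nm.

450 nm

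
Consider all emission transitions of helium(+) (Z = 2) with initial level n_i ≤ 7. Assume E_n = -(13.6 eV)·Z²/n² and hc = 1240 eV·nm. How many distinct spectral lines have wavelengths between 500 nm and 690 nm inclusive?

2

Enumerate all n_i → n_f pairs with 1 ≤ n_f < n_i ≤ 7 and compute λ = 1240 / [13.6·4·(1/n_f² − 1/n_i²)].
Lines falling in [500, 690] nm: 7→4 (541.5 nm), 6→4 (656.5 nm).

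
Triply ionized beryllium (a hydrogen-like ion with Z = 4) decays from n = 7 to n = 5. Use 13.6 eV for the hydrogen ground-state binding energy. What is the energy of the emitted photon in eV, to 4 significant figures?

4.263 eV

The Bohr energies scale as Z², so for Z = 4: E_n = −217.6/n² eV.
E_7 = −217.6/49 = −4.441 eV and E_5 = −217.6/25 = −8.704 eV.
The photon energy is |E_7 − E_5| = 4.263 eV.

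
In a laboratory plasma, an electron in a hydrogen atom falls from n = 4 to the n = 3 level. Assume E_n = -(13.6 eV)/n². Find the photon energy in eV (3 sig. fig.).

E_4 = −13.60/16 = −0.8500 eV and E_3 = −13.60/9 = −1.511 eV.
The photon energy is |E_4 − E_3| = 0.661 eV.

0.661 eV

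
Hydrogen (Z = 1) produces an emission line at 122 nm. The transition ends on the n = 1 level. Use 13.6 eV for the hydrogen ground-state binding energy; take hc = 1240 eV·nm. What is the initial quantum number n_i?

n_i = 2

The photon energy is ΔE = hc/λ = 1240 / 122 = 10.16 eV.
With Z = 1, ΔE = 13.60 × (1/n_f² − 1/n_i²), so 1/n_f² − 1/n_i² = 0.7473.
With n_f = 1: 1/n_i² = 1/1 − 0.7473 = 0.2527, so n_i ≈ 1.99.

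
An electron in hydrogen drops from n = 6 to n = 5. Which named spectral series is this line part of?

Pfund

The series is set by the lower level: n_f = 5 is the Pfund series.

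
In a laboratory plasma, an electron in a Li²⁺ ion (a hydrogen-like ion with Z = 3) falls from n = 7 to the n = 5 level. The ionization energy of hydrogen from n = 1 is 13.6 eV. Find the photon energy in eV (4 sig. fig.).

The Bohr energies scale as Z², so for Z = 3: E_n = −122.4/n² eV.
E_7 = −122.4/49 = −2.498 eV and E_5 = −122.4/25 = −4.896 eV.
The photon energy is |E_7 − E_5| = 2.398 eV.

2.398 eV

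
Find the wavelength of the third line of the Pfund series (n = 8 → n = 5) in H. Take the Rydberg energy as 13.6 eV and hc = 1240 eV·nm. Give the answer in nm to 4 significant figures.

The Pfund series terminates on n_f = 5; the third line has n_i = 5+3 = 8.
ΔE = 13.60 × (1/5² − 1/8²) = 0.3315 eV.
λ = 1240 / 0.3315 = 3741 nm.

3741 nm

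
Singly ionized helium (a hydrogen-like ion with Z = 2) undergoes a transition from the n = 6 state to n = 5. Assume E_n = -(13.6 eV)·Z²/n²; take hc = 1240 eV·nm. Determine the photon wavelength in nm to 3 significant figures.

For Z = 2 the level energies scale as Z², so the effective Rydberg energy is 13.6 × 4 = 54.40 eV.
ΔE = 54.40 × (1/5² − 1/6²) = 54.40 × 0.01222 = 0.6649 eV.
λ = hc/ΔE = 1240 / 0.6649 = 1860 nm.

1860 nm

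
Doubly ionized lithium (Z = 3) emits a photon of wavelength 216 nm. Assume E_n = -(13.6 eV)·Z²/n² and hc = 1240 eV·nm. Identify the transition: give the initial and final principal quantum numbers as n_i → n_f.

The photon energy is ΔE = hc/λ = 1240 / 216 = 5.741 eV.
With Z = 3, ΔE = 122.4 × (1/n_f² − 1/n_i²), so 1/n_f² − 1/n_i² = 0.04690.
Trying n_f = 4 gives 1/n_i² = 0.01560, i.e. n_i ≈ 8; this pair matches.

n_i = 8, n_f = 4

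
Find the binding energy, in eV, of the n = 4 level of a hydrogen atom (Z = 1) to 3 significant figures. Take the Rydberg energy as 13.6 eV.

0.850 eV

E_4 = −13.60/16 = −0.850 eV, so ionization (to E = 0) requires 0.850 eV.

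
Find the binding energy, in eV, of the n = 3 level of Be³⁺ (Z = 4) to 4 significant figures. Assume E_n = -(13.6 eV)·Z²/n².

24.18 eV

E_n = −13.6 Z²/n² = −217.6/n² eV for Z = 4.
E_3 = −217.6/9 = −24.18 eV, so ionization (to E = 0) requires 24.18 eV.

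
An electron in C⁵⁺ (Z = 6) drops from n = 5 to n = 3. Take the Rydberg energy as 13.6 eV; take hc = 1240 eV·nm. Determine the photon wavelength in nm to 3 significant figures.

35.6 nm

For Z = 6 the level energies scale as Z², so the effective Rydberg energy is 13.6 × 36 = 489.6 eV.
ΔE = 489.6 × (1/3² − 1/5²) = 489.6 × 0.07111 = 34.82 eV.
λ = hc/ΔE = 1240 / 34.82 = 35.6 nm.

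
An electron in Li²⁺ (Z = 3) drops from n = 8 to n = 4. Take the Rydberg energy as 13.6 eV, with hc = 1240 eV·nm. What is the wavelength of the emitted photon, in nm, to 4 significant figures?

216.1 nm

For Z = 3 the level energies scale as Z², so the effective Rydberg energy is 13.6 × 9 = 122.4 eV.
ΔE = 122.4 × (1/4² − 1/8²) = 122.4 × 0.04688 = 5.738 eV.
λ = hc/ΔE = 1240 / 5.738 = 216.1 nm.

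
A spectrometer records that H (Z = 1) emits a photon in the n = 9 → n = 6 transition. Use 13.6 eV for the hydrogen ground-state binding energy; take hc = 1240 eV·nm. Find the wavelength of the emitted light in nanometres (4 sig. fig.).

5908 nm

ΔE = 13.60 × (1/6² − 1/9²) = 13.60 × 0.01543 = 0.2099 eV.
λ = hc/ΔE = 1240 / 0.2099 = 5908 nm.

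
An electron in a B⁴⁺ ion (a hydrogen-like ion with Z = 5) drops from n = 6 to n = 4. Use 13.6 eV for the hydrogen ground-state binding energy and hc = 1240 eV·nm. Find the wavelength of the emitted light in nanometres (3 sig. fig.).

105 nm

For Z = 5 the level energies scale as Z², so the effective Rydberg energy is 13.6 × 25 = 340.0 eV.
ΔE = 340.0 × (1/4² − 1/6²) = 340.0 × 0.03472 = 11.81 eV.
λ = hc/ΔE = 1240 / 11.81 = 105 nm.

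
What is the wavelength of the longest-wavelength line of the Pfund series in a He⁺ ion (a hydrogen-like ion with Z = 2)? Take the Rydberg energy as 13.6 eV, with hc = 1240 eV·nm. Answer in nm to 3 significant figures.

The Pfund series terminates on n_f = 5; the first line has n_i = 5+1 = 6.
ΔE = 54.40 × (1/5² − 1/6²) = 0.6649 eV.
λ = 1240 / 0.6649 = 1860 nm.

1860 nm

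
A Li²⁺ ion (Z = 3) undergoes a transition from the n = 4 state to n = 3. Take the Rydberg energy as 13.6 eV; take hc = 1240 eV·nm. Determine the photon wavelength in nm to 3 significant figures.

For Z = 3 the level energies scale as Z², so the effective Rydberg energy is 13.6 × 9 = 122.4 eV.
ΔE = 122.4 × (1/3² − 1/4²) = 122.4 × 0.04861 = 5.950 eV.
λ = hc/ΔE = 1240 / 5.950 = 208 nm.

208 nm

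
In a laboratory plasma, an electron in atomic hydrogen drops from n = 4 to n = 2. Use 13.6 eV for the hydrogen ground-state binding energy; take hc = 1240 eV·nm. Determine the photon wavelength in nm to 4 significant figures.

486.3 nm

ΔE = 13.60 × (1/2² − 1/4²) = 13.60 × 0.1875 = 2.550 eV.
λ = hc/ΔE = 1240 / 2.550 = 486.3 nm.
This line belongs to the Balmer series.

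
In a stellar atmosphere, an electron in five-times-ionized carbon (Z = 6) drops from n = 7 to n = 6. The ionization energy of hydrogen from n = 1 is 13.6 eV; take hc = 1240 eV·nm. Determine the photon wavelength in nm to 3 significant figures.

344 nm

For Z = 6 the level energies scale as Z², so the effective Rydberg energy is 13.6 × 36 = 489.6 eV.
ΔE = 489.6 × (1/6² − 1/7²) = 489.6 × 0.007370 = 3.608 eV.
λ = hc/ΔE = 1240 / 3.608 = 344 nm.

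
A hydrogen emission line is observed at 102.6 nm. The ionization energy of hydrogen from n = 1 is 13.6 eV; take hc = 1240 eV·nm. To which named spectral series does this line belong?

Lyman

ΔE = 1240/102.6 = 12.09 eV.
This matches 13.6 × (1/1² − 1/3²), so n_f = 1: the Lyman series.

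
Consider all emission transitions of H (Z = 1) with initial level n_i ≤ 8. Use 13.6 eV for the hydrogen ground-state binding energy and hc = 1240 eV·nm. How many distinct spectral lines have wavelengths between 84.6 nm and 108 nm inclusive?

Enumerate all n_i → n_f pairs with 1 ≤ n_f < n_i ≤ 8 and compute λ = 1240 / [13.6·1·(1/n_f² − 1/n_i²)].
Lines falling in [84.6, 108] nm: 8→1 (92.62 nm), 7→1 (93.08 nm), 6→1 (93.78 nm), 5→1 (94.98 nm), 4→1 (97.25 nm), 3→1 (102.6 nm).

6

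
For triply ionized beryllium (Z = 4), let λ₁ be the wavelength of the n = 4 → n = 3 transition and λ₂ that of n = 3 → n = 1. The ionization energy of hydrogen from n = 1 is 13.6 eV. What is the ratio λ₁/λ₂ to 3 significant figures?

18.3

λ ∝ 1/ΔE ∝ 1/(1/n_f² − 1/n_i²), and the Z² and hc factors cancel in the ratio.
λ₁/λ₂ = (1/1² − 1/3²)/(1/3² − 1/4²) = 0.8889/0.04861 = 18.3.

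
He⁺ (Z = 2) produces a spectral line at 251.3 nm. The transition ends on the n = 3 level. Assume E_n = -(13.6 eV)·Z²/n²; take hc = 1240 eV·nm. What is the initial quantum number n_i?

n_i = 7

The photon energy is ΔE = hc/λ = 1240 / 251.3 = 4.934 eV.
With Z = 2, ΔE = 54.40 × (1/n_f² − 1/n_i²), so 1/n_f² − 1/n_i² = 0.09070.
With n_f = 3: 1/n_i² = 1/9 − 0.09070 = 0.02041, so n_i ≈ 7.00.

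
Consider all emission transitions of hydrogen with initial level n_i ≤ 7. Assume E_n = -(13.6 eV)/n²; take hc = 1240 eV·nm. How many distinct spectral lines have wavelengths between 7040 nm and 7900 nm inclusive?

Enumerate all n_i → n_f pairs with 1 ≤ n_f < n_i ≤ 7 and compute λ = 1240 / [13.6·1·(1/n_f² − 1/n_i²)].
Lines falling in [7040, 7900] nm: 6→5 (7460 nm).

1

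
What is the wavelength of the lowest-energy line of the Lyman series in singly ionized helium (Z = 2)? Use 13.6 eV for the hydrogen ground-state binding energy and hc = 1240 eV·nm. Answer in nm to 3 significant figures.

The Lyman series terminates on n_f = 1; the first line has n_i = 1+1 = 2.
ΔE = 54.40 × (1/1² − 1/2²) = 40.80 eV.
λ = 1240 / 40.80 = 30.4 nm.

30.4 nm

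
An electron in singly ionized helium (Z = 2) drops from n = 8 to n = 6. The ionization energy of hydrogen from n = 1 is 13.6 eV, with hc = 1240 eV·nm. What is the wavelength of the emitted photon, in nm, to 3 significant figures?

For Z = 2 the level energies scale as Z², so the effective Rydberg energy is 13.6 × 4 = 54.40 eV.
ΔE = 54.40 × (1/6² − 1/8²) = 54.40 × 0.01215 = 0.6611 eV.
λ = hc/ΔE = 1240 / 0.6611 = 1880 nm.

1880 nm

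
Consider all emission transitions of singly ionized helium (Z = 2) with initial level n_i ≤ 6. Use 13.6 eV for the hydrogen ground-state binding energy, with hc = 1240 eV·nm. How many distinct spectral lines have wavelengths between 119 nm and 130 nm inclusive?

Enumerate all n_i → n_f pairs with 1 ≤ n_f < n_i ≤ 6 and compute λ = 1240 / [13.6·4·(1/n_f² − 1/n_i²)].
Lines falling in [119, 130] nm: 4→2 (121.6 nm).

1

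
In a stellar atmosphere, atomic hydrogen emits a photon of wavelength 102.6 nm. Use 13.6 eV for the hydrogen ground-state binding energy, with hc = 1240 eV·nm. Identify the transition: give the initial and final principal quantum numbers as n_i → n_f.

The photon energy is ΔE = hc/λ = 1240 / 102.6 = 12.09 eV.
With Z = 1, ΔE = 13.60 × (1/n_f² − 1/n_i²), so 1/n_f² − 1/n_i² = 0.8887.
Trying n_f = 1 gives 1/n_i² = 0.1113, i.e. n_i ≈ 3; this pair matches.

n_i = 3, n_f = 1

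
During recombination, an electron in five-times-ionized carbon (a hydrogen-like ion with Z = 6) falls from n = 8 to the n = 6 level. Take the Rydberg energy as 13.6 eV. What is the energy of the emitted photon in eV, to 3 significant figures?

5.95 eV

The Bohr energies scale as Z², so for Z = 6: E_n = −489.6/n² eV.
E_8 = −489.6/64 = −7.650 eV and E_6 = −489.6/36 = −13.60 eV.
The photon energy is |E_8 − E_6| = 5.95 eV.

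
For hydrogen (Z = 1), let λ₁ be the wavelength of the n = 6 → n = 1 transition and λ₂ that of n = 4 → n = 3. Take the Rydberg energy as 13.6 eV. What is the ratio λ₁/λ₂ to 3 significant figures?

λ ∝ 1/ΔE ∝ 1/(1/n_f² − 1/n_i²), and the Z² and hc factors cancel in the ratio.
λ₁/λ₂ = (1/3² − 1/4²)/(1/1² − 1/6²) = 0.04861/0.9722 = 0.0500.

0.0500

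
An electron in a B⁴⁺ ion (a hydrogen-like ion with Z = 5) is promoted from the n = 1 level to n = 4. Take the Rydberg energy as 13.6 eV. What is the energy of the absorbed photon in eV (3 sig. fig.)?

The Bohr energies scale as Z², so for Z = 5: E_n = −340.0/n² eV.
E_4 = −340.0/16 = −21.25 eV and E_1 = −340.0/1 = −340.0 eV.
The photon energy is |E_4 − E_1| = 319 eV.

319 eV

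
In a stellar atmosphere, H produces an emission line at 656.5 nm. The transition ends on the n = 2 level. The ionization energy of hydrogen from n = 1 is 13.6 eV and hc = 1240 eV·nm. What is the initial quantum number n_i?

The photon energy is ΔE = hc/λ = 1240 / 656.5 = 1.889 eV.
With Z = 1, ΔE = 13.60 × (1/n_f² − 1/n_i²), so 1/n_f² − 1/n_i² = 0.1389.
With n_f = 2: 1/n_i² = 1/4 − 0.1389 = 0.1111, so n_i ≈ 3.00.

n_i = 3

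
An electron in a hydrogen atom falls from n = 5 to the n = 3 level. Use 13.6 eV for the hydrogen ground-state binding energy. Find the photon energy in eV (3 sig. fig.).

0.967 eV

E_5 = −13.60/25 = −0.5440 eV and E_3 = −13.60/9 = −1.511 eV.
The photon energy is |E_5 − E_3| = 0.967 eV.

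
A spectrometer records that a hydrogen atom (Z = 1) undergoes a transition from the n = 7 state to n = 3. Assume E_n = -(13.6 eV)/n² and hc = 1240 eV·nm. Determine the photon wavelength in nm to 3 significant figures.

ΔE = 13.60 × (1/3² − 1/7²) = 13.60 × 0.09070 = 1.234 eV.
λ = hc/ΔE = 1240 / 1.234 = 1010 nm.
This line belongs to the Paschen series.

1010 nm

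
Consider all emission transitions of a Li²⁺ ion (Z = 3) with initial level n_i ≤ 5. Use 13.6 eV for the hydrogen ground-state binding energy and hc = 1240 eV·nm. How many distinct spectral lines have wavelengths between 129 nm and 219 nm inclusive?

2

Enumerate all n_i → n_f pairs with 1 ≤ n_f < n_i ≤ 5 and compute λ = 1240 / [13.6·9·(1/n_f² − 1/n_i²)].
Lines falling in [129, 219] nm: 5→3 (142.5 nm), 4→3 (208.4 nm).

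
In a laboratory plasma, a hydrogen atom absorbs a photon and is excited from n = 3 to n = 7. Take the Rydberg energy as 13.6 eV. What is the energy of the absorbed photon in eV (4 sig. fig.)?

1.234 eV

E_7 = −13.60/49 = −0.2776 eV and E_3 = −13.60/9 = −1.511 eV.
The photon energy is |E_7 − E_3| = 1.234 eV.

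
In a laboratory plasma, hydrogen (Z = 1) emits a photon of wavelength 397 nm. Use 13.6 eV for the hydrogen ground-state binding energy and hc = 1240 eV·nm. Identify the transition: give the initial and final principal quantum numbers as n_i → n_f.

n_i = 7, n_f = 2

The photon energy is ΔE = hc/λ = 1240 / 397 = 3.123 eV.
With Z = 1, ΔE = 13.60 × (1/n_f² − 1/n_i²), so 1/n_f² − 1/n_i² = 0.2297.
Trying n_f = 2 gives 1/n_i² = 0.02034, i.e. n_i ≈ 7; this pair matches.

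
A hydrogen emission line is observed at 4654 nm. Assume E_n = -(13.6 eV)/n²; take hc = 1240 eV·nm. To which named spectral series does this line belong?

Pfund

ΔE = 1240/4654 = 0.2664 eV.
This matches 13.6 × (1/5² − 1/7²), so n_f = 5: the Pfund series.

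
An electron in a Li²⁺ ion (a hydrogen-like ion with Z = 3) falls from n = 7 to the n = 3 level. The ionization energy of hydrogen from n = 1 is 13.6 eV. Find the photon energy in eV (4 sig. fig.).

11.10 eV

The Bohr energies scale as Z², so for Z = 3: E_n = −122.4/n² eV.
E_7 = −122.4/49 = −2.498 eV and E_3 = −122.4/9 = −13.60 eV.
The photon energy is |E_7 − E_3| = 11.10 eV.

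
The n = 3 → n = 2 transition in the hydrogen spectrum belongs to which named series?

Balmer

The series is set by the lower level: n_f = 2 is the Balmer series.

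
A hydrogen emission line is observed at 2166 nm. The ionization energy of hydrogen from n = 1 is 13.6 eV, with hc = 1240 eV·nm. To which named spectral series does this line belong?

Brackett

ΔE = 1240/2166 = 0.5725 eV.
This matches 13.6 × (1/4² − 1/7²), so n_f = 4: the Brackett series.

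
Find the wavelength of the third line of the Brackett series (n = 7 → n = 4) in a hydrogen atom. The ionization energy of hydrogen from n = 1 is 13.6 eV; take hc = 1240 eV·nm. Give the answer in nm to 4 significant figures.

The Brackett series terminates on n_f = 4; the third line has n_i = 4+3 = 7.
ΔE = 13.60 × (1/4² − 1/7²) = 0.5724 eV.
λ = 1240 / 0.5724 = 2166 nm.

2166 nm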